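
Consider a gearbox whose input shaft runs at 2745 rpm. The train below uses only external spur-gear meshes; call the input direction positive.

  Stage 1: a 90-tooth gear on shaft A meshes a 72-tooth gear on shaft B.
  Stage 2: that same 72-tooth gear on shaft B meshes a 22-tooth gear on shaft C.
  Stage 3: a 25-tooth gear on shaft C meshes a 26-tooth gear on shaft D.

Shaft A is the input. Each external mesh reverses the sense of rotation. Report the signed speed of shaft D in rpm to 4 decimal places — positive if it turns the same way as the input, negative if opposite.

-10797.6399 rpm (opposite to input, |ω| = 10797.6399 rpm)

Stage 1 [90T→72T]: ω = 2745.0000×90/72 = 3431.2500 rpm, dir flips to −; running = −3431.2500
Stage 2 [72T→22T]: ω = 3431.2500×72/22 = 11229.5455 rpm, dir flips to +; running = +11229.5455
Stage 3 [25T→26T]: ω = 11229.5455×25/26 = 10797.6399 rpm, dir flips to −; running = −10797.6399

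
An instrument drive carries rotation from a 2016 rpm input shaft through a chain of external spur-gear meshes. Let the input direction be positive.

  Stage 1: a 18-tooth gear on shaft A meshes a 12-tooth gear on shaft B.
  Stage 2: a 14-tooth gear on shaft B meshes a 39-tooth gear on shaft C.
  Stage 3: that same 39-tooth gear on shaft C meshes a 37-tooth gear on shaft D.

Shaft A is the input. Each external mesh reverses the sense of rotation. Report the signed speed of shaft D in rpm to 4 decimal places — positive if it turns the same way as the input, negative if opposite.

Stage 1 [18T→12T]: ω = 2016.0000×18/12 = 3024.0000 rpm, dir flips to −; running = −3024.0000
Stage 2 [14T→39T]: ω = 3024.0000×14/39 = 1085.5385 rpm, dir flips to +; running = +1085.5385
Stage 3 [39T→37T]: ω = 1085.5385×39/37 = 1144.2162 rpm, dir flips to −; running = −1144.2162

-1144.2162 rpm (opposite to input, |ω| = 1144.2162 rpm)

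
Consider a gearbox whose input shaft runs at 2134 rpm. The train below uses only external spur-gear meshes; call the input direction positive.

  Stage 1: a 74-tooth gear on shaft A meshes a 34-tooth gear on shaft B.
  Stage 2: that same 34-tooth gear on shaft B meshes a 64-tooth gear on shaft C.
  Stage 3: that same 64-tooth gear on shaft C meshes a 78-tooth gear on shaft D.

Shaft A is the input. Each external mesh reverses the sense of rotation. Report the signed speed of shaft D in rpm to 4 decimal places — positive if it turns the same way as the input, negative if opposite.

Stage 1 [74T→34T]: ω = 2134.0000×74/34 = 4644.5882 rpm, dir flips to −; running = −4644.5882
Stage 2 [34T→64T]: ω = 4644.5882×34/64 = 2467.4375 rpm, dir flips to +; running = +2467.4375
Stage 3 [64T→78T]: ω = 2467.4375×64/78 = 2024.5641 rpm, dir flips to −; running = −2024.5641

-2024.5641 rpm (opposite to input, |ω| = 2024.5641 rpm)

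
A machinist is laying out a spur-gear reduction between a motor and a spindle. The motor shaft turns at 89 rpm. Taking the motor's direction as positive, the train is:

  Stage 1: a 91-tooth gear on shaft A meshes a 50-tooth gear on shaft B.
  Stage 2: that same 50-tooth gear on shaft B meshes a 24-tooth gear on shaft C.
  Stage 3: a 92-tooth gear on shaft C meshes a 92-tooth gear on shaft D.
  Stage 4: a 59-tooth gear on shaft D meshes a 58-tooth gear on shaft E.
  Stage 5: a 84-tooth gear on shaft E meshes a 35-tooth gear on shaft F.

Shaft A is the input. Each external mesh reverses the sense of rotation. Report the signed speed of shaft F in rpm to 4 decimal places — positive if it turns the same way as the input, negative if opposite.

-823.8638 rpm (opposite to input, |ω| = 823.8638 rpm)

Stage 1 [91T→50T]: ω = 89.0000×91/50 = 161.9800 rpm, dir flips to −; running = −161.9800
Stage 2 [50T→24T]: ω = 161.9800×50/24 = 337.4583 rpm, dir flips to +; running = +337.4583
Stage 3 [92T→92T]: ω = 337.4583×92/92 = 337.4583 rpm, dir flips to −; running = −337.4583
Stage 4 [59T→58T]: ω = 337.4583×59/58 = 343.2766 rpm, dir flips to +; running = +343.2766
Stage 5 [84T→35T]: ω = 343.2766×84/35 = 823.8638 rpm, dir flips to −; running = −823.8638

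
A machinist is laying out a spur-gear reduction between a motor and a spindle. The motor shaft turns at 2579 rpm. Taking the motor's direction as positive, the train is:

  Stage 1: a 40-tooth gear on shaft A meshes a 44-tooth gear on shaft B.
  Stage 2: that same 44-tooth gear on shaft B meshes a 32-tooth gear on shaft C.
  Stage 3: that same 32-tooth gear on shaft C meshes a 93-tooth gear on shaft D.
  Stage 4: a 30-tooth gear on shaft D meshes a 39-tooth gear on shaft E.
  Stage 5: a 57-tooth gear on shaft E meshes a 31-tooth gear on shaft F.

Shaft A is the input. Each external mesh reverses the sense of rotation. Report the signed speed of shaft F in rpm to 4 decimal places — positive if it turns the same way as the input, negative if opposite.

Stage 1 [40T→44T]: ω = 2579.0000×40/44 = 2344.5455 rpm, dir flips to −; running = −2344.5455
Stage 2 [44T→32T]: ω = 2344.5455×44/32 = 3223.7500 rpm, dir flips to +; running = +3223.7500
Stage 3 [32T→93T]: ω = 3223.7500×32/93 = 1109.2473 rpm, dir flips to −; running = −1109.2473
Stage 4 [30T→39T]: ω = 1109.2473×30/39 = 853.2672 rpm, dir flips to +; running = +853.2672
Stage 5 [57T→31T]: ω = 853.2672×57/31 = 1568.9106 rpm, dir flips to −; running = −1568.9106

-1568.9106 rpm (opposite to input, |ω| = 1568.9106 rpm)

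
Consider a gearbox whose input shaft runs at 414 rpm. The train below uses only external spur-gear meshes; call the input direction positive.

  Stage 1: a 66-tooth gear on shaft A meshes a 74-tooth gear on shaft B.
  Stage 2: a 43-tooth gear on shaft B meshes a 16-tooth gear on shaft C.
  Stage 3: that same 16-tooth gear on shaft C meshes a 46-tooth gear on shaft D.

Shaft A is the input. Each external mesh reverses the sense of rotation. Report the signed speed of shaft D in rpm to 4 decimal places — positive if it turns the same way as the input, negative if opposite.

-345.1622 rpm (opposite to input, |ω| = 345.1622 rpm)

Stage 1 [66T→74T]: ω = 414.0000×66/74 = 369.2432 rpm, dir flips to −; running = −369.2432
Stage 2 [43T→16T]: ω = 369.2432×43/16 = 992.3412 rpm, dir flips to +; running = +992.3412
Stage 3 [16T→46T]: ω = 992.3412×16/46 = 345.1622 rpm, dir flips to −; running = −345.1622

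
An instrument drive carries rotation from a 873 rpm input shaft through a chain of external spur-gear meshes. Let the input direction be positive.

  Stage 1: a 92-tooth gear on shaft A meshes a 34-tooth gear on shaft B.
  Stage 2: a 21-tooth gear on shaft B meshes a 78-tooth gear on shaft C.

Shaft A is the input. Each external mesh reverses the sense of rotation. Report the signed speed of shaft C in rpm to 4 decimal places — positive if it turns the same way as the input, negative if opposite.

Stage 1 [92T→34T]: ω = 873.0000×92/34 = 2362.2353 rpm, dir flips to −; running = −2362.2353
Stage 2 [21T→78T]: ω = 2362.2353×21/78 = 635.9864 rpm, dir flips to +; running = +635.9864

+635.9864 rpm (same as input, |ω| = 635.9864 rpm)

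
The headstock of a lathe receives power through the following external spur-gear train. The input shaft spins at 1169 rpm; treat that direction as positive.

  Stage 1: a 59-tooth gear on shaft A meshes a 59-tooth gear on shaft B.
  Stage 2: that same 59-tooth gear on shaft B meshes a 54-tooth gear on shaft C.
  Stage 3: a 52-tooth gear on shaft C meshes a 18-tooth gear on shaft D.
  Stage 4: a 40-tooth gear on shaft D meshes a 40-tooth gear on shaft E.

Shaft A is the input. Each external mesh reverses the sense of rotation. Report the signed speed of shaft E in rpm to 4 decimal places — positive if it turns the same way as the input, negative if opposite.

Stage 1 [59T→59T]: ω = 1169.0000×59/59 = 1169.0000 rpm, dir flips to −; running = −1169.0000
Stage 2 [59T→54T]: ω = 1169.0000×59/54 = 1277.2407 rpm, dir flips to +; running = +1277.2407
Stage 3 [52T→18T]: ω = 1277.2407×52/18 = 3689.8066 rpm, dir flips to −; running = −3689.8066
Stage 4 [40T→40T]: ω = 3689.8066×40/40 = 3689.8066 rpm, dir flips to +; running = +3689.8066

+3689.8066 rpm (same as input, |ω| = 3689.8066 rpm)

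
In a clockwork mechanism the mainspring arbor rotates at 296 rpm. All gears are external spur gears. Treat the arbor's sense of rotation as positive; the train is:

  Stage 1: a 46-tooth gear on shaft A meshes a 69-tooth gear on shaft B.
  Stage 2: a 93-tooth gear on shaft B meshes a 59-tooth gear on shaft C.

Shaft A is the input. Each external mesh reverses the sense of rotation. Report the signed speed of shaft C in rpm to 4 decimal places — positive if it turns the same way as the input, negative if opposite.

+311.0508 rpm (same as input, |ω| = 311.0508 rpm)

Stage 1 [46T→69T]: ω = 296.0000×46/69 = 197.3333 rpm, dir flips to −; running = −197.3333
Stage 2 [93T→59T]: ω = 197.3333×93/59 = 311.0508 rpm, dir flips to +; running = +311.0508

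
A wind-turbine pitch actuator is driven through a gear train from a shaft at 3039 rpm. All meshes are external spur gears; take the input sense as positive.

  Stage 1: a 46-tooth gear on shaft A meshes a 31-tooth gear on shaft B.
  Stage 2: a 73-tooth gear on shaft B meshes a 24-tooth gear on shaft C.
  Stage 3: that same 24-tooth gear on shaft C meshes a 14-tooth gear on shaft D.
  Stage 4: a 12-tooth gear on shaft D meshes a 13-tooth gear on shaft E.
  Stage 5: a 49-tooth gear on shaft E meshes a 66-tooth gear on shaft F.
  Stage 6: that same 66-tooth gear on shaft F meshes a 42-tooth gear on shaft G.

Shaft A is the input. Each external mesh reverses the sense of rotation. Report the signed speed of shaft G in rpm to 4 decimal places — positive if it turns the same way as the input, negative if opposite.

Stage 1 [46T→31T]: ω = 3039.0000×46/31 = 4509.4839 rpm, dir flips to −; running = −4509.4839
Stage 2 [73T→24T]: ω = 4509.4839×73/24 = 13716.3468 rpm, dir flips to +; running = +13716.3468
Stage 3 [24T→14T]: ω = 13716.3468×24/14 = 23513.7373 rpm, dir flips to −; running = −23513.7373
Stage 4 [12T→13T]: ω = 23513.7373×12/13 = 21704.9883 rpm, dir flips to +; running = +21704.9883
Stage 5 [49T→66T]: ω = 21704.9883×49/66 = 16114.3095 rpm, dir flips to −; running = −16114.3095
Stage 6 [66T→42T]: ω = 16114.3095×66/42 = 25322.4864 rpm, dir flips to +; running = +25322.4864

+25322.4864 rpm (same as input, |ω| = 25322.4864 rpm)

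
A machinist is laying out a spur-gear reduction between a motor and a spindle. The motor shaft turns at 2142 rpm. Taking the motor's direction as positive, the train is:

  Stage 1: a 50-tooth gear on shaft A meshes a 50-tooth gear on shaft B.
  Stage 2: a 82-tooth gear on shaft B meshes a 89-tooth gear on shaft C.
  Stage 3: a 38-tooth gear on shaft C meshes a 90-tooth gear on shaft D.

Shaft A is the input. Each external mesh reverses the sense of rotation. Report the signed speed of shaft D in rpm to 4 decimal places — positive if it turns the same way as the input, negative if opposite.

Stage 1 [50T→50T]: ω = 2142.0000×50/50 = 2142.0000 rpm, dir flips to −; running = −2142.0000
Stage 2 [82T→89T]: ω = 2142.0000×82/89 = 1973.5281 rpm, dir flips to +; running = +1973.5281
Stage 3 [38T→90T]: ω = 1973.5281×38/90 = 833.2674 rpm, dir flips to −; running = −833.2674

-833.2674 rpm (opposite to input, |ω| = 833.2674 rpm)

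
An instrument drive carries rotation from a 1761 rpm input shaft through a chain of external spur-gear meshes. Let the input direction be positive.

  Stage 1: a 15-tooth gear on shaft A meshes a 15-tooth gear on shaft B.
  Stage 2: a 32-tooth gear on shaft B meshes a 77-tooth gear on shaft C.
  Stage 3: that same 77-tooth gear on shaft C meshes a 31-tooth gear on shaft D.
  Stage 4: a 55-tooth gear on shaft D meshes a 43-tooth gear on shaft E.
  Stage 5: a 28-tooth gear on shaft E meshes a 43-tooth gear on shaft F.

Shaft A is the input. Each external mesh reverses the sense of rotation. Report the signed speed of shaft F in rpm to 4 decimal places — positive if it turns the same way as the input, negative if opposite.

-1514.0194 rpm (opposite to input, |ω| = 1514.0194 rpm)

Stage 1 [15T→15T]: ω = 1761.0000×15/15 = 1761.0000 rpm, dir flips to −; running = −1761.0000
Stage 2 [32T→77T]: ω = 1761.0000×32/77 = 731.8442 rpm, dir flips to +; running = +731.8442
Stage 3 [77T→31T]: ω = 731.8442×77/31 = 1817.8065 rpm, dir flips to −; running = −1817.8065
Stage 4 [55T→43T]: ω = 1817.8065×55/43 = 2325.1013 rpm, dir flips to +; running = +2325.1013
Stage 5 [28T→43T]: ω = 2325.1013×28/43 = 1514.0194 rpm, dir flips to −; running = −1514.0194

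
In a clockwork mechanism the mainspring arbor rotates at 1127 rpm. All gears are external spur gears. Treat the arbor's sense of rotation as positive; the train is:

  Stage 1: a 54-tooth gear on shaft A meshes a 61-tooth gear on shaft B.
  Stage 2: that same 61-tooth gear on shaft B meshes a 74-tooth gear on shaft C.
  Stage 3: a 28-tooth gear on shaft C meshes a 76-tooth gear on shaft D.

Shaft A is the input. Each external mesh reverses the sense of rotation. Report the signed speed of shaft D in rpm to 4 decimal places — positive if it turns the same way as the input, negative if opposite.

-302.9915 rpm (opposite to input, |ω| = 302.9915 rpm)

Stage 1 [54T→61T]: ω = 1127.0000×54/61 = 997.6721 rpm, dir flips to −; running = −997.6721
Stage 2 [61T→74T]: ω = 997.6721×61/74 = 822.4054 rpm, dir flips to +; running = +822.4054
Stage 3 [28T→76T]: ω = 822.4054×28/76 = 302.9915 rpm, dir flips to −; running = −302.9915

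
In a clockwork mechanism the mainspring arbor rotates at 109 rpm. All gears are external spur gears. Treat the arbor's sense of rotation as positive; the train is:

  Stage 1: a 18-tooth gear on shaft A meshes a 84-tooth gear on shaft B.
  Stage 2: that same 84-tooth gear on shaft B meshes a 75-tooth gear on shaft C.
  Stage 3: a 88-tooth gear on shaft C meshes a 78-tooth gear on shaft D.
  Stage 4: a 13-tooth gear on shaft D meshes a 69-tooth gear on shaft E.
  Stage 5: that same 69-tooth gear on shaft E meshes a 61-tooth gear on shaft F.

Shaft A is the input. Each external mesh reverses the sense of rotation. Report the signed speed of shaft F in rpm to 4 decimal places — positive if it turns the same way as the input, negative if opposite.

Stage 1 [18T→84T]: ω = 109.0000×18/84 = 23.3571 rpm, dir flips to −; running = −23.3571
Stage 2 [84T→75T]: ω = 23.3571×84/75 = 26.1600 rpm, dir flips to +; running = +26.1600
Stage 3 [88T→78T]: ω = 26.1600×88/78 = 29.5138 rpm, dir flips to −; running = −29.5138
Stage 4 [13T→69T]: ω = 29.5138×13/69 = 5.5606 rpm, dir flips to +; running = +5.5606
Stage 5 [69T→61T]: ω = 5.5606×69/61 = 6.2898 rpm, dir flips to −; running = −6.2898

-6.2898 rpm (opposite to input, |ω| = 6.2898 rpm)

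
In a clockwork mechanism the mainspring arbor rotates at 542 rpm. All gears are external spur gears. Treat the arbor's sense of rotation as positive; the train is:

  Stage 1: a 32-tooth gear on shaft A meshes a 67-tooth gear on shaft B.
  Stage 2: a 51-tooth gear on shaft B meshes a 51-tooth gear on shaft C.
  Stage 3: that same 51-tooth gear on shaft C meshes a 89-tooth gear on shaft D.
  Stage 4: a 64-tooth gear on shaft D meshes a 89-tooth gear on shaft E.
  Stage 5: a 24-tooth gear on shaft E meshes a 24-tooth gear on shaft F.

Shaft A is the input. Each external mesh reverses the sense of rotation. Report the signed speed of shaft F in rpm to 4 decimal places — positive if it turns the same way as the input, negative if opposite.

Stage 1 [32T→67T]: ω = 542.0000×32/67 = 258.8657 rpm, dir flips to −; running = −258.8657
Stage 2 [51T→51T]: ω = 258.8657×51/51 = 258.8657 rpm, dir flips to +; running = +258.8657
Stage 3 [51T→89T]: ω = 258.8657×51/89 = 148.3388 rpm, dir flips to −; running = −148.3388
Stage 4 [64T→89T]: ω = 148.3388×64/89 = 106.6706 rpm, dir flips to +; running = +106.6706
Stage 5 [24T→24T]: ω = 106.6706×24/24 = 106.6706 rpm, dir flips to −; running = −106.6706

-106.6706 rpm (opposite to input, |ω| = 106.6706 rpm)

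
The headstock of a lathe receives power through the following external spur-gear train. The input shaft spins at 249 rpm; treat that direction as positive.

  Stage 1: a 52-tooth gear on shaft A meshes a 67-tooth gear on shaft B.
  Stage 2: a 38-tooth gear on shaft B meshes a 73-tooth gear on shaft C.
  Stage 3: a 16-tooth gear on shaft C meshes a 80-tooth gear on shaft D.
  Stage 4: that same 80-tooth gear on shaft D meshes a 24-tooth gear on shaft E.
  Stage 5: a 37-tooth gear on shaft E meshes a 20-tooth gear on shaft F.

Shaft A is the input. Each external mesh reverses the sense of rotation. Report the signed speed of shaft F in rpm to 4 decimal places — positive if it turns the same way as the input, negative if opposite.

-124.0707 rpm (opposite to input, |ω| = 124.0707 rpm)

Stage 1 [52T→67T]: ω = 249.0000×52/67 = 193.2537 rpm, dir flips to −; running = −193.2537
Stage 2 [38T→73T]: ω = 193.2537×38/73 = 100.5978 rpm, dir flips to +; running = +100.5978
Stage 3 [16T→80T]: ω = 100.5978×16/80 = 20.1196 rpm, dir flips to −; running = −20.1196
Stage 4 [80T→24T]: ω = 20.1196×80/24 = 67.0652 rpm, dir flips to +; running = +67.0652
Stage 5 [37T→20T]: ω = 67.0652×37/20 = 124.0707 rpm, dir flips to −; running = −124.0707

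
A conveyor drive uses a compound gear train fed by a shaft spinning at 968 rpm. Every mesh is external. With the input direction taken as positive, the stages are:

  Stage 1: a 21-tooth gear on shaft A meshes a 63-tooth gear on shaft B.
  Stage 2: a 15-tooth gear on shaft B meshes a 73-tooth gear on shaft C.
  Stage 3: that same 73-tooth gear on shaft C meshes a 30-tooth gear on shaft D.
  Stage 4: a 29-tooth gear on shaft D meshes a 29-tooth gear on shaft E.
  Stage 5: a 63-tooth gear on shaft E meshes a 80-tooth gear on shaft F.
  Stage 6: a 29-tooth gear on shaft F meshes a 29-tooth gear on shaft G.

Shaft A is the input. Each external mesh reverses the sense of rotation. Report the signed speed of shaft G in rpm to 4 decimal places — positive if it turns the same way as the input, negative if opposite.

+127.0500 rpm (same as input, |ω| = 127.0500 rpm)

Stage 1 [21T→63T]: ω = 968.0000×21/63 = 322.6667 rpm, dir flips to −; running = −322.6667
Stage 2 [15T→73T]: ω = 322.6667×15/73 = 66.3014 rpm, dir flips to +; running = +66.3014
Stage 3 [73T→30T]: ω = 66.3014×73/30 = 161.3333 rpm, dir flips to −; running = −161.3333
Stage 4 [29T→29T]: ω = 161.3333×29/29 = 161.3333 rpm, dir flips to +; running = +161.3333
Stage 5 [63T→80T]: ω = 161.3333×63/80 = 127.0500 rpm, dir flips to −; running = −127.0500
Stage 6 [29T→29T]: ω = 127.0500×29/29 = 127.0500 rpm, dir flips to +; running = +127.0500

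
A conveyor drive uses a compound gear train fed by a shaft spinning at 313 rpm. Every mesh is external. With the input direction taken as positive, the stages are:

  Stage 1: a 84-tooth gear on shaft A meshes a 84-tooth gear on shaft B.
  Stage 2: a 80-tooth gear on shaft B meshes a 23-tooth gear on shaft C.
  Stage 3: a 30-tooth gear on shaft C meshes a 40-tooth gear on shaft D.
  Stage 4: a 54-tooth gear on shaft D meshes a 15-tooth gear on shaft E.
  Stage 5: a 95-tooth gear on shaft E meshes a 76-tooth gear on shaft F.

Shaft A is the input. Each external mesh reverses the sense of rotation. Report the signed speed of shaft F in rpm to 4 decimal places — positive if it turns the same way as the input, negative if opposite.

Stage 1 [84T→84T]: ω = 313.0000×84/84 = 313.0000 rpm, dir flips to −; running = −313.0000
Stage 2 [80T→23T]: ω = 313.0000×80/23 = 1088.6957 rpm, dir flips to +; running = +1088.6957
Stage 3 [30T→40T]: ω = 1088.6957×30/40 = 816.5217 rpm, dir flips to −; running = −816.5217
Stage 4 [54T→15T]: ω = 816.5217×54/15 = 2939.4783 rpm, dir flips to +; running = +2939.4783
Stage 5 [95T→76T]: ω = 2939.4783×95/76 = 3674.3478 rpm, dir flips to −; running = −3674.3478

-3674.3478 rpm (opposite to input, |ω| = 3674.3478 rpm)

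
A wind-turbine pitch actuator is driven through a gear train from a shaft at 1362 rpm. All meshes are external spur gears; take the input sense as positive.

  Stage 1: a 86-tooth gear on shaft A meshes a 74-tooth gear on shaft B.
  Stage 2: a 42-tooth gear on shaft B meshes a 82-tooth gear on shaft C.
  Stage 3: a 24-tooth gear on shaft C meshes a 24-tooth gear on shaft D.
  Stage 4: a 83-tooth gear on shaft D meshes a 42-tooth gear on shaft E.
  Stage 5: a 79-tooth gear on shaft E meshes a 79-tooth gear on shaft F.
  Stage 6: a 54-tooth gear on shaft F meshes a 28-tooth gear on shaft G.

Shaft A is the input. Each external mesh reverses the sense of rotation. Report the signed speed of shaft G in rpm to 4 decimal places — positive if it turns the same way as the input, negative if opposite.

Stage 1 [86T→74T]: ω = 1362.0000×86/74 = 1582.8649 rpm, dir flips to −; running = −1582.8649
Stage 2 [42T→82T]: ω = 1582.8649×42/82 = 810.7357 rpm, dir flips to +; running = +810.7357
Stage 3 [24T→24T]: ω = 810.7357×24/24 = 810.7357 rpm, dir flips to −; running = −810.7357
Stage 4 [83T→42T]: ω = 810.7357×83/42 = 1602.1681 rpm, dir flips to +; running = +1602.1681
Stage 5 [79T→79T]: ω = 1602.1681×79/79 = 1602.1681 rpm, dir flips to −; running = −1602.1681
Stage 6 [54T→28T]: ω = 1602.1681×54/28 = 3089.8956 rpm, dir flips to +; running = +3089.8956

+3089.8956 rpm (same as input, |ω| = 3089.8956 rpm)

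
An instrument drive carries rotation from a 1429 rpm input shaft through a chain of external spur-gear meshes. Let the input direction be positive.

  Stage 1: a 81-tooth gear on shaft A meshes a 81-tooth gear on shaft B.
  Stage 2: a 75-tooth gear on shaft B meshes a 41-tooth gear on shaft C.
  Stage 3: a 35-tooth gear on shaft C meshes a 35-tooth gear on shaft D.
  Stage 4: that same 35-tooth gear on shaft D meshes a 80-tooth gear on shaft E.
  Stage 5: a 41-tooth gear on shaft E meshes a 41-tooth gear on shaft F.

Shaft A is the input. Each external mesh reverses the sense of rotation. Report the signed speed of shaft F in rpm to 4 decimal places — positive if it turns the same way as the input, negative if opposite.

-1143.6357 rpm (opposite to input, |ω| = 1143.6357 rpm)

Stage 1 [81T→81T]: ω = 1429.0000×81/81 = 1429.0000 rpm, dir flips to −; running = −1429.0000
Stage 2 [75T→41T]: ω = 1429.0000×75/41 = 2614.0244 rpm, dir flips to +; running = +2614.0244
Stage 3 [35T→35T]: ω = 2614.0244×35/35 = 2614.0244 rpm, dir flips to −; running = −2614.0244
Stage 4 [35T→80T]: ω = 2614.0244×35/80 = 1143.6357 rpm, dir flips to +; running = +1143.6357
Stage 5 [41T→41T]: ω = 1143.6357×41/41 = 1143.6357 rpm, dir flips to −; running = −1143.6357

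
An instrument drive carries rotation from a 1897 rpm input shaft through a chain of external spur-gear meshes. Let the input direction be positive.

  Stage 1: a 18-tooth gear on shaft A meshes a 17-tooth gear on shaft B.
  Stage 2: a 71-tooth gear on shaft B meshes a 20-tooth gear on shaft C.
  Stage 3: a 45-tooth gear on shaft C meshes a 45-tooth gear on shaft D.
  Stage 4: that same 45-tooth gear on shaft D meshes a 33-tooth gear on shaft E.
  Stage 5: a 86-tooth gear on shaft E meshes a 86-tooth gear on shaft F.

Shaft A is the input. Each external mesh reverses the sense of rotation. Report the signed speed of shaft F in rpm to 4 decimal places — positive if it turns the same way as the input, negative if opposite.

-9723.3930 rpm (opposite to input, |ω| = 9723.3930 rpm)

Stage 1 [18T→17T]: ω = 1897.0000×18/17 = 2008.5882 rpm, dir flips to −; running = −2008.5882
Stage 2 [71T→20T]: ω = 2008.5882×71/20 = 7130.4882 rpm, dir flips to +; running = +7130.4882
Stage 3 [45T→45T]: ω = 7130.4882×45/45 = 7130.4882 rpm, dir flips to −; running = −7130.4882
Stage 4 [45T→33T]: ω = 7130.4882×45/33 = 9723.3930 rpm, dir flips to +; running = +9723.3930
Stage 5 [86T→86T]: ω = 9723.3930×86/86 = 9723.3930 rpm, dir flips to −; running = −9723.3930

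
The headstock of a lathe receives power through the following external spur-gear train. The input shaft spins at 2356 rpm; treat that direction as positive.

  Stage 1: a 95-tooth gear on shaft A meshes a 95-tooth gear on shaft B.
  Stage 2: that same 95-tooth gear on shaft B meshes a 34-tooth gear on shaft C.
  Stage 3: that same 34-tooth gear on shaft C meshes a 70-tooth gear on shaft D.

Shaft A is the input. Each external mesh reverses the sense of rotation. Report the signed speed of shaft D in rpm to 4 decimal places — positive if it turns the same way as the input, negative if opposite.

Stage 1 [95T→95T]: ω = 2356.0000×95/95 = 2356.0000 rpm, dir flips to −; running = −2356.0000
Stage 2 [95T→34T]: ω = 2356.0000×95/34 = 6582.9412 rpm, dir flips to +; running = +6582.9412
Stage 3 [34T→70T]: ω = 6582.9412×34/70 = 3197.4286 rpm, dir flips to −; running = −3197.4286

-3197.4286 rpm (opposite to input, |ω| = 3197.4286 rpm)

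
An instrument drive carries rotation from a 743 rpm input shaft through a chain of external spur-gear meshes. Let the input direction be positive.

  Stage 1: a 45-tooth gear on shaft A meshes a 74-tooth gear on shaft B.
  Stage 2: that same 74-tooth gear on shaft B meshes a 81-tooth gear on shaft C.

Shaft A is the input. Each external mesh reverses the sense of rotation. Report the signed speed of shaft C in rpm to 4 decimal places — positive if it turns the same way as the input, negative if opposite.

Stage 1 [45T→74T]: ω = 743.0000×45/74 = 451.8243 rpm, dir flips to −; running = −451.8243
Stage 2 [74T→81T]: ω = 451.8243×74/81 = 412.7778 rpm, dir flips to +; running = +412.7778

+412.7778 rpm (same as input, |ω| = 412.7778 rpm)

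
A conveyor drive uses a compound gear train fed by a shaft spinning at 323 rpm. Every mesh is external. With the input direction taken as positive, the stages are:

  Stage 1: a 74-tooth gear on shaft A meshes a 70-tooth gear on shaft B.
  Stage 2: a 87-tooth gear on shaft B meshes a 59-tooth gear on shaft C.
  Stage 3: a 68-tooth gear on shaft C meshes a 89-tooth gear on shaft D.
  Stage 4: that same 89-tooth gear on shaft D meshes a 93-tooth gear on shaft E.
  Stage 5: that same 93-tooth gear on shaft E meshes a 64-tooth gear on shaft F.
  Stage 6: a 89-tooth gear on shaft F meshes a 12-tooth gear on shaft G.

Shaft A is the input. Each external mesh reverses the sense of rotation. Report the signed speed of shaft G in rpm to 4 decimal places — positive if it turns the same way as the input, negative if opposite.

Stage 1 [74T→70T]: ω = 323.0000×74/70 = 341.4571 rpm, dir flips to −; running = −341.4571
Stage 2 [87T→59T]: ω = 341.4571×87/59 = 503.5046 rpm, dir flips to +; running = +503.5046
Stage 3 [68T→89T]: ω = 503.5046×68/89 = 384.7001 rpm, dir flips to −; running = −384.7001
Stage 4 [89T→93T]: ω = 384.7001×89/93 = 368.1539 rpm, dir flips to +; running = +368.1539
Stage 5 [93T→64T]: ω = 368.1539×93/64 = 534.9736 rpm, dir flips to −; running = −534.9736
Stage 6 [89T→12T]: ω = 534.9736×89/12 = 3967.7211 rpm, dir flips to +; running = +3967.7211

+3967.7211 rpm (same as input, |ω| = 3967.7211 rpm)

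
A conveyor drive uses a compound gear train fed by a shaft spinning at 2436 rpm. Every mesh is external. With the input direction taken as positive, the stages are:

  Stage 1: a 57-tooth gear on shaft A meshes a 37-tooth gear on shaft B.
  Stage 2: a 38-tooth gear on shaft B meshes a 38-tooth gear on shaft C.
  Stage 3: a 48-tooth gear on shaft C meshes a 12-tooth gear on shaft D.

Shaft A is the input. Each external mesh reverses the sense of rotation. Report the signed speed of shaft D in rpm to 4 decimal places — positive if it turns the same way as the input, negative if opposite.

Stage 1 [57T→37T]: ω = 2436.0000×57/37 = 3752.7568 rpm, dir flips to −; running = −3752.7568
Stage 2 [38T→38T]: ω = 3752.7568×38/38 = 3752.7568 rpm, dir flips to +; running = +3752.7568
Stage 3 [48T→12T]: ω = 3752.7568×48/12 = 15011.0270 rpm, dir flips to −; running = −15011.0270

-15011.0270 rpm (opposite to input, |ω| = 15011.0270 rpm)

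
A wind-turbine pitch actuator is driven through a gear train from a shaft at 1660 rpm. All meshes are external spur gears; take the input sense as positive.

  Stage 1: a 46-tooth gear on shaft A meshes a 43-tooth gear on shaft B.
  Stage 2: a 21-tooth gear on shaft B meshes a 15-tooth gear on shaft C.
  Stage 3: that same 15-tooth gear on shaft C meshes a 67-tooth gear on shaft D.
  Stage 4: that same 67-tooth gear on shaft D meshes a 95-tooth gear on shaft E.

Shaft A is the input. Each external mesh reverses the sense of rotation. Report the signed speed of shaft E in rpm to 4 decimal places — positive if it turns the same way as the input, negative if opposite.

+392.5483 rpm (same as input, |ω| = 392.5483 rpm)

Stage 1 [46T→43T]: ω = 1660.0000×46/43 = 1775.8140 rpm, dir flips to −; running = −1775.8140
Stage 2 [21T→15T]: ω = 1775.8140×21/15 = 2486.1395 rpm, dir flips to +; running = +2486.1395
Stage 3 [15T→67T]: ω = 2486.1395×15/67 = 556.5984 rpm, dir flips to −; running = −556.5984
Stage 4 [67T→95T]: ω = 556.5984×67/95 = 392.5483 rpm, dir flips to +; running = +392.5483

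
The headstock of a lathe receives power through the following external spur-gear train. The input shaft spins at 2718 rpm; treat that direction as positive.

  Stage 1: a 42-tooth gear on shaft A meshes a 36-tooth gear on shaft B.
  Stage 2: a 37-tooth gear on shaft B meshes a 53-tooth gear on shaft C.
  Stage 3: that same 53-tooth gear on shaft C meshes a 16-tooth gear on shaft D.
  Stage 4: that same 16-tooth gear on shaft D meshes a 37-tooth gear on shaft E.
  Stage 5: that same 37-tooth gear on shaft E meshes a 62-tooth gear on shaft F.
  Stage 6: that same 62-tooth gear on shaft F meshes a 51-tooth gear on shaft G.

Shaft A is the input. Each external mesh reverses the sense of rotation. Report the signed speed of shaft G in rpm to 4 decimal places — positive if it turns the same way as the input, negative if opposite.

+2300.5294 rpm (same as input, |ω| = 2300.5294 rpm)

Stage 1 [42T→36T]: ω = 2718.0000×42/36 = 3171.0000 rpm, dir flips to −; running = −3171.0000
Stage 2 [37T→53T]: ω = 3171.0000×37/53 = 2213.7170 rpm, dir flips to +; running = +2213.7170
Stage 3 [53T→16T]: ω = 2213.7170×53/16 = 7332.9375 rpm, dir flips to −; running = −7332.9375
Stage 4 [16T→37T]: ω = 7332.9375×16/37 = 3171.0000 rpm, dir flips to +; running = +3171.0000
Stage 5 [37T→62T]: ω = 3171.0000×37/62 = 1892.3710 rpm, dir flips to −; running = −1892.3710
Stage 6 [62T→51T]: ω = 1892.3710×62/51 = 2300.5294 rpm, dir flips to +; running = +2300.5294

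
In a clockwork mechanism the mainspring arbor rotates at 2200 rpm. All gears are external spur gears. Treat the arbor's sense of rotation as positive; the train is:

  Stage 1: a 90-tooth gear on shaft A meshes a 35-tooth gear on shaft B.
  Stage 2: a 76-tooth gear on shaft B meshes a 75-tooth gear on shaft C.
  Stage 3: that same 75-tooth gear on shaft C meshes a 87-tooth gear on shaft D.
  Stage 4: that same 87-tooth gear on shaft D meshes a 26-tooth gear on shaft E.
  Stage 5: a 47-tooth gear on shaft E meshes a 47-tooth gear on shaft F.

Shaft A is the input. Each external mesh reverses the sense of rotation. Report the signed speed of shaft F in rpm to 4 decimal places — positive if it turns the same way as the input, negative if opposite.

Stage 1 [90T→35T]: ω = 2200.0000×90/35 = 5657.1429 rpm, dir flips to −; running = −5657.1429
Stage 2 [76T→75T]: ω = 5657.1429×76/75 = 5732.5714 rpm, dir flips to +; running = +5732.5714
Stage 3 [75T→87T]: ω = 5732.5714×75/87 = 4941.8719 rpm, dir flips to −; running = −4941.8719
Stage 4 [87T→26T]: ω = 4941.8719×87/26 = 16536.2637 rpm, dir flips to +; running = +16536.2637
Stage 5 [47T→47T]: ω = 16536.2637×47/47 = 16536.2637 rpm, dir flips to −; running = −16536.2637

-16536.2637 rpm (opposite to input, |ω| = 16536.2637 rpm)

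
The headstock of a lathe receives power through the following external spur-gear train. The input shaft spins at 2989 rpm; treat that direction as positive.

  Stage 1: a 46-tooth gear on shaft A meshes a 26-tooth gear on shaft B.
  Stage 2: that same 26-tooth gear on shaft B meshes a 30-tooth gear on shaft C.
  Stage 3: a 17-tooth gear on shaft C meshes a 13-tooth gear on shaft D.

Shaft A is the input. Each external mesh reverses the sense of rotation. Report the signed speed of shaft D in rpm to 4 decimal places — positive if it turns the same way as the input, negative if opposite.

-5993.3282 rpm (opposite to input, |ω| = 5993.3282 rpm)

Stage 1 [46T→26T]: ω = 2989.0000×46/26 = 5288.2308 rpm, dir flips to −; running = −5288.2308
Stage 2 [26T→30T]: ω = 5288.2308×26/30 = 4583.1333 rpm, dir flips to +; running = +4583.1333
Stage 3 [17T→13T]: ω = 4583.1333×17/13 = 5993.3282 rpm, dir flips to −; running = −5993.3282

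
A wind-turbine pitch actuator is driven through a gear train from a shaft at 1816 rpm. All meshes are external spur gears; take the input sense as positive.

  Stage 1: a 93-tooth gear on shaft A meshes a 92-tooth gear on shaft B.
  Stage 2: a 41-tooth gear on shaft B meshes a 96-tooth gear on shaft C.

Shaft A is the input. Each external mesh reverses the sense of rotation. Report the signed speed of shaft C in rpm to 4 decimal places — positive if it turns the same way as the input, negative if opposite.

+784.0136 rpm (same as input, |ω| = 784.0136 rpm)

Stage 1 [93T→92T]: ω = 1816.0000×93/92 = 1835.7391 rpm, dir flips to −; running = −1835.7391
Stage 2 [41T→96T]: ω = 1835.7391×41/96 = 784.0136 rpm, dir flips to +; running = +784.0136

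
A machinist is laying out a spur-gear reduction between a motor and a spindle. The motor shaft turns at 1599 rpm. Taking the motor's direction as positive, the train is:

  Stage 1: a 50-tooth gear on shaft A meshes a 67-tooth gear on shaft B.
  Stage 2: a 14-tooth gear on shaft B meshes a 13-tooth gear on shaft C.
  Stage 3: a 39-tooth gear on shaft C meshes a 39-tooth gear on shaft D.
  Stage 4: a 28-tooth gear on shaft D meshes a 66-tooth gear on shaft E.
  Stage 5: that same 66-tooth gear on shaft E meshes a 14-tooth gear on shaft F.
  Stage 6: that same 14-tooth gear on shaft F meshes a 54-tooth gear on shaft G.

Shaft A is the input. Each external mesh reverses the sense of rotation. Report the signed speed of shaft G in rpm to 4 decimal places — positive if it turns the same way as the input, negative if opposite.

+666.3350 rpm (same as input, |ω| = 666.3350 rpm)

Stage 1 [50T→67T]: ω = 1599.0000×50/67 = 1193.2836 rpm, dir flips to −; running = −1193.2836
Stage 2 [14T→13T]: ω = 1193.2836×14/13 = 1285.0746 rpm, dir flips to +; running = +1285.0746
Stage 3 [39T→39T]: ω = 1285.0746×39/39 = 1285.0746 rpm, dir flips to −; running = −1285.0746
Stage 4 [28T→66T]: ω = 1285.0746×28/66 = 545.1832 rpm, dir flips to +; running = +545.1832
Stage 5 [66T→14T]: ω = 545.1832×66/14 = 2570.1493 rpm, dir flips to −; running = −2570.1493
Stage 6 [14T→54T]: ω = 2570.1493×14/54 = 666.3350 rpm, dir flips to +; running = +666.3350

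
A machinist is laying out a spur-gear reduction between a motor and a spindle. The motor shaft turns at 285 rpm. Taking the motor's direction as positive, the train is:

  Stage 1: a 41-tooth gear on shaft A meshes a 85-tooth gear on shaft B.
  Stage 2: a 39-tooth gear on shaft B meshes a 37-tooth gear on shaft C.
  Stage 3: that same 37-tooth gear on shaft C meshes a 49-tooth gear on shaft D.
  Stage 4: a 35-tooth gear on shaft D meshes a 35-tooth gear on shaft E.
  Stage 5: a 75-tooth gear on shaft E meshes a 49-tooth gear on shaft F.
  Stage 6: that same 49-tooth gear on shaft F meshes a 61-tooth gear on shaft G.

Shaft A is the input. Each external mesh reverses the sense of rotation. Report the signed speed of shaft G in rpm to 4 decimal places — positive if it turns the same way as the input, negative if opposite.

Stage 1 [41T→85T]: ω = 285.0000×41/85 = 137.4706 rpm, dir flips to −; running = −137.4706
Stage 2 [39T→37T]: ω = 137.4706×39/37 = 144.9014 rpm, dir flips to +; running = +144.9014
Stage 3 [37T→49T]: ω = 144.9014×37/49 = 109.4154 rpm, dir flips to −; running = −109.4154
Stage 4 [35T→35T]: ω = 109.4154×35/35 = 109.4154 rpm, dir flips to +; running = +109.4154
Stage 5 [75T→49T]: ω = 109.4154×75/49 = 167.4725 rpm, dir flips to −; running = −167.4725
Stage 6 [49T→61T]: ω = 167.4725×49/61 = 134.5271 rpm, dir flips to +; running = +134.5271

+134.5271 rpm (same as input, |ω| = 134.5271 rpm)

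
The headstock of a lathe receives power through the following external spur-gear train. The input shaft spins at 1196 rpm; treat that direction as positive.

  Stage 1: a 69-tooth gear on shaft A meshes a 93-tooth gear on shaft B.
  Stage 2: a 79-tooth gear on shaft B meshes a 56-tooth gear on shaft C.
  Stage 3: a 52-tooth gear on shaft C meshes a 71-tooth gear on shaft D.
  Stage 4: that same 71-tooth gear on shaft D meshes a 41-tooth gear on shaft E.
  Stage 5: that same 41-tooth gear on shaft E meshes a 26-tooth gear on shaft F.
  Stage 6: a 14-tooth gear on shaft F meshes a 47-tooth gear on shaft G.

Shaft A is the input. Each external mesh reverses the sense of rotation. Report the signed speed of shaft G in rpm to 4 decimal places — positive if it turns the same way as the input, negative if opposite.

Stage 1 [69T→93T]: ω = 1196.0000×69/93 = 887.3548 rpm, dir flips to −; running = −887.3548
Stage 2 [79T→56T]: ω = 887.3548×79/56 = 1251.8041 rpm, dir flips to +; running = +1251.8041
Stage 3 [52T→71T]: ω = 1251.8041×52/71 = 916.8143 rpm, dir flips to −; running = −916.8143
Stage 4 [71T→41T]: ω = 916.8143×71/41 = 1587.6540 rpm, dir flips to +; running = +1587.6540
Stage 5 [41T→26T]: ω = 1587.6540×41/26 = 2503.6083 rpm, dir flips to −; running = −2503.6083
Stage 6 [14T→47T]: ω = 2503.6083×14/47 = 745.7557 rpm, dir flips to +; running = +745.7557

+745.7557 rpm (same as input, |ω| = 745.7557 rpm)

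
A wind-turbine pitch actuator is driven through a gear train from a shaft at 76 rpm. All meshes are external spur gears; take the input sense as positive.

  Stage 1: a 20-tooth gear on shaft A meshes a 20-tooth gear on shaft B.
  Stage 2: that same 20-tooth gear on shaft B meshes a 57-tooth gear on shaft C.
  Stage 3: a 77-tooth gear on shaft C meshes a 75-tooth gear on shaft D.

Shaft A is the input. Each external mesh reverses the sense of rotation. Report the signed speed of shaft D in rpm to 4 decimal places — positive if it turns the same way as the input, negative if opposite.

Stage 1 [20T→20T]: ω = 76.0000×20/20 = 76.0000 rpm, dir flips to −; running = −76.0000
Stage 2 [20T→57T]: ω = 76.0000×20/57 = 26.6667 rpm, dir flips to +; running = +26.6667
Stage 3 [77T→75T]: ω = 26.6667×77/75 = 27.3778 rpm, dir flips to −; running = −27.3778

-27.3778 rpm (opposite to input, |ω| = 27.3778 rpm)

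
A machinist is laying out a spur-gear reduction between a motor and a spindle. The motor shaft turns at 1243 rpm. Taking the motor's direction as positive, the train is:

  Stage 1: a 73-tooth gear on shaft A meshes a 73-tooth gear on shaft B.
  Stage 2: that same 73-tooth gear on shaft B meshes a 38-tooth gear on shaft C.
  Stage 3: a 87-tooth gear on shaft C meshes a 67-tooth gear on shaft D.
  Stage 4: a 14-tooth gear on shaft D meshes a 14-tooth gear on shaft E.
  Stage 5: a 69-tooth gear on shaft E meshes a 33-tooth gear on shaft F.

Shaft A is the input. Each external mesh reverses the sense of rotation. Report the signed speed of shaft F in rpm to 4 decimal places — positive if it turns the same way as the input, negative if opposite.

-6483.2086 rpm (opposite to input, |ω| = 6483.2086 rpm)

Stage 1 [73T→73T]: ω = 1243.0000×73/73 = 1243.0000 rpm, dir flips to −; running = −1243.0000
Stage 2 [73T→38T]: ω = 1243.0000×73/38 = 2387.8684 rpm, dir flips to +; running = +2387.8684
Stage 3 [87T→67T]: ω = 2387.8684×87/67 = 3100.6650 rpm, dir flips to −; running = −3100.6650
Stage 4 [14T→14T]: ω = 3100.6650×14/14 = 3100.6650 rpm, dir flips to +; running = +3100.6650
Stage 5 [69T→33T]: ω = 3100.6650×69/33 = 6483.2086 rpm, dir flips to −; running = −6483.2086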